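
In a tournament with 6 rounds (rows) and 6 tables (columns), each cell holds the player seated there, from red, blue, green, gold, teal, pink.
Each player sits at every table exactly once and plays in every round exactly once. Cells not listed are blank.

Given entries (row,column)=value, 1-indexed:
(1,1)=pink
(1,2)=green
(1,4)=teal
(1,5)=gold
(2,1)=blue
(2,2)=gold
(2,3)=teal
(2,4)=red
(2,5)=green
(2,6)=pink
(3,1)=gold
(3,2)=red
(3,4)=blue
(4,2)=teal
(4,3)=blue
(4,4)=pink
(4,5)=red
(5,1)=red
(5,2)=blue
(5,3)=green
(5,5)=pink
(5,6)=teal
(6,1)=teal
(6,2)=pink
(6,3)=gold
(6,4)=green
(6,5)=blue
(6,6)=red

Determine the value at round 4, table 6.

gold

Round 1, table 3: round 1 has {green, gold, teal, pink} and table 3 has {blue, green, gold, teal}, leaving only red.
Round 1, table 6: round 1 has {red, green, gold, teal, pink} and table 6 has {red, teal, pink}, leaving only blue.
Round 3, table 3: round 3 has {red, blue, gold} and table 3 has {red, blue, green, gold, teal}, leaving only pink.
Round 3, table 5: round 3 has {red, blue, gold, pink} and table 5 has {red, blue, green, gold, pink}, leaving only teal.
Round 3, table 6: round 3 has {red, blue, gold, teal, pink} and table 6 has {red, blue, teal, pink}, leaving only green.
Round 4 already has {red, blue, teal, pink} and table 6 already has {red, blue, green, teal, pink}, so round 4, table 6 must be gold.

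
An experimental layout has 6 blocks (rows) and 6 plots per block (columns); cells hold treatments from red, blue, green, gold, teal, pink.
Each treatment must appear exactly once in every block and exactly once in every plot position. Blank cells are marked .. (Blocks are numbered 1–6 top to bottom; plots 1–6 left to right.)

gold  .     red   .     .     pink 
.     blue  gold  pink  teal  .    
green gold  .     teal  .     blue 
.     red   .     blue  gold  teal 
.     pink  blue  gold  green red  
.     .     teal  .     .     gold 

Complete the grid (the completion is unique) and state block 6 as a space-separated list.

blue green teal red pink gold

Block 6, plot 2: block 6 has {gold, teal} and plot 2 has {red, blue, gold, pink}, leaving only green.
Block 6, plot 4: block 6 has {green, gold, teal} and plot 4 has {blue, gold, teal, pink}, leaving only red.
Block 1, plot 2: block 1 has {red, gold, pink} and plot 2 has {red, blue, green, gold, pink}, leaving only teal.
Block 1, plot 4: block 1 has {red, gold, teal, pink} and plot 4 has {red, blue, gold, teal, pink}, leaving only green.
Block 1, plot 5: block 1 has {red, green, gold, teal, pink} and plot 5 has {green, gold, teal}, leaving only blue.
Block 6, plot 5: block 6 has {red, green, gold, teal} and plot 5 has {blue, green, gold, teal}, leaving only pink.
Block 6, plot 1: block 6 has {red, green, gold, teal, pink} and plot 1 has {green, gold}, leaving only blue.
So block 6 reads: blue green teal red pink gold.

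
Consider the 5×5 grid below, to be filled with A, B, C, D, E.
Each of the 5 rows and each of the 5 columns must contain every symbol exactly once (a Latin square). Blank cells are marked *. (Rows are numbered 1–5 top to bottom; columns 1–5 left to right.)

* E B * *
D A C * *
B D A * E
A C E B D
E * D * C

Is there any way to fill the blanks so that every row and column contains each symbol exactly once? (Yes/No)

Yes

No row or column among the givens repeats a symbol, and propagating forced cells runs into no contradiction.
One valid completion exists (for instance, C E B D A / D A C E B / B D A C E / A C E B D / E B D A C).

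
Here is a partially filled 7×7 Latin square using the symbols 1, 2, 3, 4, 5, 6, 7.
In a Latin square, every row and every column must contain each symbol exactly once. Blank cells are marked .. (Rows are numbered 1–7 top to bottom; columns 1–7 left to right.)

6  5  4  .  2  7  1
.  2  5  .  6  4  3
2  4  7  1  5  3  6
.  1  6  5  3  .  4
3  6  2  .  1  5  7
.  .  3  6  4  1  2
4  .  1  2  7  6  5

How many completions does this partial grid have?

1

Row 1, column 4: eliminating its row and column leaves {3}.
Row 2, column 1: eliminating its row and column leaves {1, 7}.
Row 2, column 4: eliminating its row and column leaves {7}.
Row 4, column 1: eliminating its row and column leaves {7}.
Row 4, column 6: eliminating its row and column leaves {2}.
Row 5, column 4: eliminating its row and column leaves {4}.
Row 6, column 1: eliminating its row and column leaves {5, 7}.
Row 6, column 2: eliminating its row and column leaves {7}.
Row 7, column 2: eliminating its row and column leaves {3}.
Only one assignment across all blanks avoids any row or column repeat, giving 1 completion.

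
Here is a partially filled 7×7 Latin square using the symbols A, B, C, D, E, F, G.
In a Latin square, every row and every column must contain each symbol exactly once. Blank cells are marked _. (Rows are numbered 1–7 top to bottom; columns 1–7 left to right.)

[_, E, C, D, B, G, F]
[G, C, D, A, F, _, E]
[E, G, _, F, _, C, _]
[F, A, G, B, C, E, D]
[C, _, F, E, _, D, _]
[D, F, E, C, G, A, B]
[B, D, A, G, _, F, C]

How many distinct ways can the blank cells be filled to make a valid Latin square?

Row 1, column 1: eliminating its row and column leaves {A}.
Row 2, column 6: eliminating its row and column leaves {B}.
Row 3, column 3: eliminating its row and column leaves {B}.
Row 3, column 5: eliminating its row and column leaves {A, D}.
Row 3, column 7: eliminating its row and column leaves {A}.
Row 5, column 2: eliminating its row and column leaves {B}.
Row 5, column 5: eliminating its row and column leaves {A}.
Row 5, column 7: eliminating its row and column leaves {A, G}.
Row 7, column 5: eliminating its row and column leaves {E}.
Only one assignment across all blanks avoids any row or column repeat, giving 1 completion.

1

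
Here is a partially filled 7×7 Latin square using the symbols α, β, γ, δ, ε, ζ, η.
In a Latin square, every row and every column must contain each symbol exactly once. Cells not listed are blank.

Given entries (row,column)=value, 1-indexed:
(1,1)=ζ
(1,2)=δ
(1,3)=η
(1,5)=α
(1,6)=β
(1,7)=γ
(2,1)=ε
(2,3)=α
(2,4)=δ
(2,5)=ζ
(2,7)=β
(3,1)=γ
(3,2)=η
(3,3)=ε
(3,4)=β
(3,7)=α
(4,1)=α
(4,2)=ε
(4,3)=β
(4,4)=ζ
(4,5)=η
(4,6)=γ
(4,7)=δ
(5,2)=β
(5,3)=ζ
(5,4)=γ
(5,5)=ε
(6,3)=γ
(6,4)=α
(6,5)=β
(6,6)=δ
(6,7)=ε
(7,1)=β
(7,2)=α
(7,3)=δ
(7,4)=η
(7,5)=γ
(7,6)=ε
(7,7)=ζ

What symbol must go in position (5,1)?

δ

Row 1, column 4: row 1 has {α, β, γ, δ, ζ, η} and column 4 has {α, β, γ, δ, ζ, η}, leaving only ε.
Row 2, column 2: row 2 has {α, β, δ, ε, ζ} and column 2 has {α, β, δ, ε, η}, leaving only γ.
Row 2, column 6: row 2 has {α, β, γ, δ, ε, ζ} and column 6 has {β, γ, δ, ε}, leaving only η.
Row 3, column 5: row 3 has {α, β, γ, ε, η} and column 5 has {α, β, γ, ε, ζ, η}, leaving only δ.
Row 3, column 6: row 3 has {α, β, γ, δ, ε, η} and column 6 has {β, γ, δ, ε, η}, leaving only ζ.
Row 5, column 6: row 5 has {β, γ, ε, ζ} and column 6 has {β, γ, δ, ε, ζ, η}, leaving only α.
Row 5, column 7: row 5 has {α, β, γ, ε, ζ} and column 7 has {α, β, γ, δ, ε, ζ}, leaving only η.
Row 5 already has {α, β, γ, ε, ζ, η} and column 1 already has {α, β, γ, ε, ζ}, so row 5, column 1 must be δ.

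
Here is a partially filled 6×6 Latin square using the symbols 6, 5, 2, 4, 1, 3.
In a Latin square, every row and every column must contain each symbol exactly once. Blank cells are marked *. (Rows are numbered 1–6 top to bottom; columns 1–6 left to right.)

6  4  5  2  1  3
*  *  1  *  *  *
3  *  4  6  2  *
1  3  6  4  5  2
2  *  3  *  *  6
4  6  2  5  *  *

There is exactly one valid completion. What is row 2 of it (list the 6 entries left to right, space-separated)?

5 2 1 3 6 4

Row 2, column 1: row 2 has {1} and column 1 has {6, 2, 4, 1, 3}, leaving only 5.
Row 2, column 2: row 2 has {5, 1} and column 2 has {6, 4, 3}, leaving only 2.
Row 2, column 4: row 2 has {5, 2, 1} and column 4 has {6, 5, 2, 4}, leaving only 3.
Row 2, column 6: row 2 has {5, 2, 1, 3} and column 6 has {6, 2, 3}, leaving only 4.
Row 2, column 5: row 2 has {5, 2, 4, 1, 3} and column 5 has {5, 2, 1}, leaving only 6.
So row 2 reads: 5 2 1 3 6 4.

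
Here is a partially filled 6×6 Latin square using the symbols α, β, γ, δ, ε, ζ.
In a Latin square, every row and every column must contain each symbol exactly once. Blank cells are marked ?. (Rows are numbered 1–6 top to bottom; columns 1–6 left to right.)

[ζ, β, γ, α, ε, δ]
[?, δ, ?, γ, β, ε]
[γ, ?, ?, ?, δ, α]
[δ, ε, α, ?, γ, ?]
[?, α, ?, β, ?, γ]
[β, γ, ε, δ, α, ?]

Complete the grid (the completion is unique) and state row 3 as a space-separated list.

γ ζ β ε δ α

Row 3, column 2: row 3 has {α, γ, δ} and column 2 has {α, β, γ, δ, ε}, leaving only ζ.
Row 3, column 3: row 3 has {α, γ, δ, ζ} and column 3 has {α, γ, ε}, leaving only β.
Row 3, column 4: row 3 has {α, β, γ, δ, ζ} and column 4 has {α, β, γ, δ}, leaving only ε.
So row 3 reads: γ ζ β ε δ α.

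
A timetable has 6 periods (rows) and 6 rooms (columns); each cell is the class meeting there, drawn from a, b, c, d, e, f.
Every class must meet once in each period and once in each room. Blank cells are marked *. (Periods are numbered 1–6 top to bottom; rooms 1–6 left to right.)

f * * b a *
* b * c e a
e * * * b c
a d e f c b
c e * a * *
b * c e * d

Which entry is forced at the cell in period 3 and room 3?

a

Period 1, room 2: period 1 has {a, b, f} and room 2 has {b, d, e}, leaving only c.
Period 1, room 3: period 1 has {a, b, c, f} and room 3 has {c, e}, leaving only d.
Period 1, room 6: period 1 has {a, b, c, d, f} and room 6 has {a, b, c, d}, leaving only e.
Period 2, room 1: period 2 has {a, b, c, e} and room 1 has {a, b, c, e, f}, leaving only d.
Period 2, room 3: period 2 has {a, b, c, d, e} and room 3 has {c, d, e}, leaving only f.
Period 3 already has {b, c, e} and room 3 already has {c, d, e, f}, so period 3, room 3 must be a.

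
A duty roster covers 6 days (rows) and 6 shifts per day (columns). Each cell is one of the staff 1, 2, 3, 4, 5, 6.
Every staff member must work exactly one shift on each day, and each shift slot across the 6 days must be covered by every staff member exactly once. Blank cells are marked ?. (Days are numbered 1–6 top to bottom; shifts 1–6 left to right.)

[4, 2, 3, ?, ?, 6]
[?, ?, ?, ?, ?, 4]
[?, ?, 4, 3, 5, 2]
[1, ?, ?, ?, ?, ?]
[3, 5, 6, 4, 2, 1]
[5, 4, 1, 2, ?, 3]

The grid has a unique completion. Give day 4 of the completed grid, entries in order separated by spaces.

Day 4, shift 6: day 4 has {1} and shift 6 has {1, 2, 3, 4, 6}, leaving only 5.
Day 4, shift 3: day 4 has {1, 5} and shift 3 has {1, 3, 4, 6}, leaving only 2.
Day 4, shift 4: day 4 has {1, 2, 5} and shift 4 has {2, 3, 4}, leaving only 6.
Day 4, shift 2: day 4 has {1, 2, 5, 6} and shift 2 has {2, 4, 5}, leaving only 3.
Day 4, shift 5: day 4 has {1, 2, 3, 5, 6} and shift 5 has {2, 5}, leaving only 4.
So day 4 reads: 1 3 2 6 4 5.

1 3 2 6 4 5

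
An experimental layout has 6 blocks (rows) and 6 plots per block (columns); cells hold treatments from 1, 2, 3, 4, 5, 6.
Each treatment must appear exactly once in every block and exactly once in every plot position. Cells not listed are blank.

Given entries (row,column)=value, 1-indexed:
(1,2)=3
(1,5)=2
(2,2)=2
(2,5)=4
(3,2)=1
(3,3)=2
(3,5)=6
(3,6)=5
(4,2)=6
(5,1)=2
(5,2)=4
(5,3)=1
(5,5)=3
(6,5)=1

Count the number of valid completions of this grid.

20

Block 1, plot 1: eliminating its block and plot leaves {1, 4, 5, 6}.
Block 1, plot 3: eliminating its block and plot leaves {4, 5, 6}.
Block 1, plot 4: eliminating its block and plot leaves {1, 4, 5, 6}.
Block 1, plot 6: eliminating its block and plot leaves {1, 4, 6}.
Block 2, plot 1: eliminating its block and plot leaves {1, 3, 5, 6}.
Block 2, plot 3: eliminating its block and plot leaves {3, 5, 6}.
Block 2, plot 4: eliminating its block and plot leaves {1, 3, 5, 6}.
Block 2, plot 6: eliminating its block and plot leaves {1, 3, 6}.
Block 3, plot 1: eliminating its block and plot leaves {3, 4}.
Block 3, plot 4: eliminating its block and plot leaves {3, 4}.
Block 4, plot 1: eliminating its block and plot leaves {1, 3, 4, 5}.
Block 4, plot 3: eliminating its block and plot leaves {3, 4, 5}.
Block 4, plot 4: eliminating its block and plot leaves {1, 2, 3, 4, 5}.
Block 4, plot 5: eliminating its block and plot leaves {5}.
Block 4, plot 6: eliminating its block and plot leaves {1, 2, 3, 4}.
Block 5, plot 4: eliminating its block and plot leaves {5, 6}.
Block 5, plot 6: eliminating its block and plot leaves {6}.
Block 6, plot 1: eliminating its block and plot leaves {3, 4, 5, 6}.
Block 6, plot 2: eliminating its block and plot leaves {5}.
Block 6, plot 3: eliminating its block and plot leaves {3, 4, 5, 6}.
Block 6, plot 4: eliminating its block and plot leaves {2, 3, 4, 5, 6}.
Block 6, plot 6: eliminating its block and plot leaves {2, 3, 4, 6}.
Enumerating the assignments across these blanks that avoid any block or plot repeat gives 20 completions.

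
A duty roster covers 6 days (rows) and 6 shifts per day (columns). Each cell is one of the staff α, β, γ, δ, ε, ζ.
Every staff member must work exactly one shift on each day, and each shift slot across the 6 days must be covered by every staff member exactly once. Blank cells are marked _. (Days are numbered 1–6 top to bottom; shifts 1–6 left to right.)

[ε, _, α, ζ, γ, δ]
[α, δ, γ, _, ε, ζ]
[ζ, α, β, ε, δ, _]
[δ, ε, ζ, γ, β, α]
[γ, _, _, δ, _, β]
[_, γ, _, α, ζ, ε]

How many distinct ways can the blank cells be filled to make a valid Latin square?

1

Day 1, shift 2: eliminating its day and shift leaves {β}.
Day 2, shift 4: eliminating its day and shift leaves {β}.
Day 3, shift 6: eliminating its day and shift leaves {γ}.
Day 5, shift 2: eliminating its day and shift leaves {ζ}.
Day 5, shift 3: eliminating its day and shift leaves {ε}.
Day 5, shift 5: eliminating its day and shift leaves {α}.
Day 6, shift 1: eliminating its day and shift leaves {β}.
Day 6, shift 3: eliminating its day and shift leaves {δ}.
Only one assignment across all blanks avoids any day or shift repeat, giving 1 completion.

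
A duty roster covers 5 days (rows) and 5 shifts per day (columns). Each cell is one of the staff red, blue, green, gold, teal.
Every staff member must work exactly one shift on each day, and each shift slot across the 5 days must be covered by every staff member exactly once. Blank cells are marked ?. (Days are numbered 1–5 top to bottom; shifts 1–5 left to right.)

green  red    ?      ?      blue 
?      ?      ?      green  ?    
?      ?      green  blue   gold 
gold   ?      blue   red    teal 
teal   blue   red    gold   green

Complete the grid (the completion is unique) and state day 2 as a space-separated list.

blue gold teal green red

Day 2, shift 5: day 2 has {green} and shift 5 has {blue, green, gold, teal}, leaving only red.
Day 2, shift 1: day 2 has {red, green} and shift 1 has {green, gold, teal}, leaving only blue.
Day 1, shift 4: day 1 has {red, blue, green} and shift 4 has {red, blue, green, gold}, leaving only teal.
Day 1, shift 3: day 1 has {red, blue, green, teal} and shift 3 has {red, blue, green}, leaving only gold.
Day 2, shift 3: day 2 has {red, blue, green} and shift 3 has {red, blue, green, gold}, leaving only teal.
Day 2, shift 2: day 2 has {red, blue, green, teal} and shift 2 has {red, blue}, leaving only gold.
So day 2 reads: blue gold teal green red.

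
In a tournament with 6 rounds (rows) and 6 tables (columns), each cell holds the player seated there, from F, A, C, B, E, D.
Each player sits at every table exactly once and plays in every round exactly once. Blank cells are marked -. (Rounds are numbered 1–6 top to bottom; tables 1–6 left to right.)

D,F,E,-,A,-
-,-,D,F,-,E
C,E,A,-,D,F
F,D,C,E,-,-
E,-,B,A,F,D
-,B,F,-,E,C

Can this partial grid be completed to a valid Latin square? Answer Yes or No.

Yes

No round or table among the givens repeats a symbol, and propagating forced cells runs into no contradiction.
One valid completion exists (for instance, D F E C A B / B A D F C E / C E A B D F / F D C E B A / E C B A F D / A B F D E C).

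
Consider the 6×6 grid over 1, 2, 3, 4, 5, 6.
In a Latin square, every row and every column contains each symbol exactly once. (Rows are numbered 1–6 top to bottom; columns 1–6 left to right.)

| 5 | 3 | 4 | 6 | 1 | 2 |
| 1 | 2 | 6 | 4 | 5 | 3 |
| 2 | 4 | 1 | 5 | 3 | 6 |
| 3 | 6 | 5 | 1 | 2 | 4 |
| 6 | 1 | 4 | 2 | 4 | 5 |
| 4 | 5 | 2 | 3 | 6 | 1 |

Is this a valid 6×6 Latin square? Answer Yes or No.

Row 5 contains 4 twice (at columns 3 and 5), so it is not a permutation.

No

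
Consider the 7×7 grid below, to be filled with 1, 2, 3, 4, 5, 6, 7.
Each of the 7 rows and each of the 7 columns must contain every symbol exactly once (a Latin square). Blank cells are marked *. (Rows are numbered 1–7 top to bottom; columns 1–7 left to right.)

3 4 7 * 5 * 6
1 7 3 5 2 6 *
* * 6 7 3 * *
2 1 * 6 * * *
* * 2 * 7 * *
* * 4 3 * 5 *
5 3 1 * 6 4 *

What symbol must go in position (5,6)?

3

Row 2, column 7: row 2 has {1, 2, 3, 5, 6, 7} and column 7 has {6}, leaving only 4.
Row 3, column 1: row 3 has {3, 6, 7} and column 1 has {1, 2, 3, 5}, leaving only 4.
Row 4, column 3: row 4 has {1, 2, 6} and column 3 has {1, 2, 3, 4, 6, 7}, leaving only 5.
Row 4, column 5: row 4 has {1, 2, 5, 6} and column 5 has {2, 3, 5, 6, 7}, leaving only 4.
Row 5, column 1: row 5 has {2, 7} and column 1 has {1, 2, 3, 4, 5}, leaving only 6.
Row 5, column 2: row 5 has {2, 6, 7} and column 2 has {1, 3, 4, 7}, leaving only 5.
Row 3, column 2: row 3 has {3, 4, 6, 7} and column 2 has {1, 3, 4, 5, 7}, leaving only 2.
Row 3, column 6: row 3 has {2, 3, 4, 6, 7} and column 6 has {4, 5, 6}, leaving only 1.
Row 5 already has {2, 5, 6, 7} and column 6 already has {1, 4, 5, 6}, so row 5, column 6 must be 3.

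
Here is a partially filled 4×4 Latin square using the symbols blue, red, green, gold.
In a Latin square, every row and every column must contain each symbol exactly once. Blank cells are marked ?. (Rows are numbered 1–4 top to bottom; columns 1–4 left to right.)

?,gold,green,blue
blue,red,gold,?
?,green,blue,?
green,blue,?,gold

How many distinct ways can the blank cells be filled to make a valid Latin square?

1

Row 1, column 1: eliminating its row and column leaves {red}.
Row 2, column 4: eliminating its row and column leaves {green}.
Row 3, column 1: eliminating its row and column leaves {red, gold}.
Row 3, column 4: eliminating its row and column leaves {red}.
Row 4, column 3: eliminating its row and column leaves {red}.
Only one assignment across all blanks avoids any row or column repeat, giving 1 completion.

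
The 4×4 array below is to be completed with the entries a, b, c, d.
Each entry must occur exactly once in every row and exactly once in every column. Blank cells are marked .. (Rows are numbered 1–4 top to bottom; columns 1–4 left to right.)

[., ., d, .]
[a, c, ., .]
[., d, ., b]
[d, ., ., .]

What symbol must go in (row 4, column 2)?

Row 2, column 3: row 2 has {a, c} and column 3 has {d}, leaving only b.
Row 2, column 4: row 2 has {a, b, c} and column 4 has {b}, leaving only d.
Row 3, column 1: row 3 has {b, d} and column 1 has {a, d}, leaving only c.
Row 1, column 1: row 1 has {d} and column 1 has {a, c, d}, leaving only b.
Row 1, column 2: row 1 has {b, d} and column 2 has {c, d}, leaving only a.
Row 4 already has {d} and column 2 already has {a, c, d}, so row 4, column 2 must be b.

b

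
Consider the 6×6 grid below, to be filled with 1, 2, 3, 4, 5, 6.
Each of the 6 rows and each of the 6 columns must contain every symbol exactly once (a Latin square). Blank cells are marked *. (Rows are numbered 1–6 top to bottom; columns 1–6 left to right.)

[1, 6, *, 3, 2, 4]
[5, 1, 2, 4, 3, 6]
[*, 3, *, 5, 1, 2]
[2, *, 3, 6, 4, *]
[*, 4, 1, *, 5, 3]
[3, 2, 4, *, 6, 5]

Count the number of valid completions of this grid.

1

Row 1, column 3: eliminating its row and column leaves {5}.
Row 3, column 1: eliminating its row and column leaves {4, 6}.
Row 3, column 3: eliminating its row and column leaves {6}.
Row 4, column 2: eliminating its row and column leaves {5}.
Row 4, column 6: eliminating its row and column leaves {1}.
Row 5, column 1: eliminating its row and column leaves {6}.
Row 5, column 4: eliminating its row and column leaves {2}.
Row 6, column 4: eliminating its row and column leaves {1}.
Only one assignment across all blanks avoids any row or column repeat, giving 1 completion.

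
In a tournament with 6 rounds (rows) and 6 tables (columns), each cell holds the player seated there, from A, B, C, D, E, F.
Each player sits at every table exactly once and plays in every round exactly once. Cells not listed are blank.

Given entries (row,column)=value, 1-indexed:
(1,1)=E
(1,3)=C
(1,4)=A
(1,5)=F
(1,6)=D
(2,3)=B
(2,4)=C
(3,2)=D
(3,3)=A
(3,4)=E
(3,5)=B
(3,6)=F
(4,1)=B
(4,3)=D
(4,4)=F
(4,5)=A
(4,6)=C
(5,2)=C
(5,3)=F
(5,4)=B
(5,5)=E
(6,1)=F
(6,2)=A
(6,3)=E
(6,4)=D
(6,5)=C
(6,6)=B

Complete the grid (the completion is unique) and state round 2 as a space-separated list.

A F B C D E

Round 2, table 5: round 2 has {B, C} and table 5 has {A, B, C, E, F}, leaving only D.
Round 2, table 1: round 2 has {B, C, D} and table 1 has {B, E, F}, leaving only A.
Round 2, table 6: round 2 has {A, B, C, D} and table 6 has {B, C, D, F}, leaving only E.
Round 2, table 2: round 2 has {A, B, C, D, E} and table 2 has {A, C, D}, leaving only F.
So round 2 reads: A F B C D E.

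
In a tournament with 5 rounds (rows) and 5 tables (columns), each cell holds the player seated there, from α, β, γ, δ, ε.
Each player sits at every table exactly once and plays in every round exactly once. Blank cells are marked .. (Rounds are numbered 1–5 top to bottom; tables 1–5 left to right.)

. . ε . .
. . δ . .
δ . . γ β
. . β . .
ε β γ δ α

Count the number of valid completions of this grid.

Round 1, table 1: eliminating its round and table leaves {α, β, γ}.
Round 1, table 2: eliminating its round and table leaves {α, γ, δ}.
Round 1, table 4: eliminating its round and table leaves {α, β}.
Round 1, table 5: eliminating its round and table leaves {γ, δ}.
Round 2, table 1: eliminating its round and table leaves {α, β, γ}.
Round 2, table 2: eliminating its round and table leaves {α, γ, ε}.
Round 2, table 4: eliminating its round and table leaves {α, β, ε}.
Round 2, table 5: eliminating its round and table leaves {γ, ε}.
Round 3, table 2: eliminating its round and table leaves {α, ε}.
Round 3, table 3: eliminating its round and table leaves {α}.
Round 4, table 1: eliminating its round and table leaves {α, γ}.
Round 4, table 2: eliminating its round and table leaves {α, γ, δ, ε}.
Round 4, table 4: eliminating its round and table leaves {α, ε}.
Round 4, table 5: eliminating its round and table leaves {γ, δ, ε}.
Enumerating the assignments across these blanks that avoid any round or table repeat gives 6 completions.

6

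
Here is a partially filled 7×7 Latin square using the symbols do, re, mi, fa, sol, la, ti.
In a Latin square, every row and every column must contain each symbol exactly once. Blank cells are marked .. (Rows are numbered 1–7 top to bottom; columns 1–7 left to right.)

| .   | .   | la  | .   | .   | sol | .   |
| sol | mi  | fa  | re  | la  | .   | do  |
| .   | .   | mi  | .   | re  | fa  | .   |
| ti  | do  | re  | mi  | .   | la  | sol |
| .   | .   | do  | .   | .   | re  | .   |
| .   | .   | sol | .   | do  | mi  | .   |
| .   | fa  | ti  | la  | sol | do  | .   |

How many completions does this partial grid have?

Row 1, column 1: eliminating its row and column leaves {do, re, mi, fa}.
Row 1, column 2: eliminating its row and column leaves {re, ti}.
Row 1, column 4: eliminating its row and column leaves {do, fa, ti}.
Row 1, column 5: eliminating its row and column leaves {mi, fa, ti}.
Row 1, column 7: eliminating its row and column leaves {re, mi, fa, ti}.
Row 2, column 6: eliminating its row and column leaves {ti}.
Row 3, column 1: eliminating its row and column leaves {do, la}.
Row 3, column 2: eliminating its row and column leaves {sol, la, ti}.
Row 3, column 4: eliminating its row and column leaves {do, sol, ti}.
Row 3, column 7: eliminating its row and column leaves {la, ti}.
Row 4, column 5: eliminating its row and column leaves {fa}.
Row 5, column 1: eliminating its row and column leaves {mi, fa, la}.
Row 5, column 2: eliminating its row and column leaves {sol, la, ti}.
Row 5, column 4: eliminating its row and column leaves {fa, sol, ti}.
Row 5, column 5: eliminating its row and column leaves {mi, fa, ti}.
Row 5, column 7: eliminating its row and column leaves {mi, fa, la, ti}.
Row 6, column 1: eliminating its row and column leaves {re, fa, la}.
Row 6, column 2: eliminating its row and column leaves {re, la, ti}.
Row 6, column 4: eliminating its row and column leaves {fa, ti}.
Row 6, column 7: eliminating its row and column leaves {re, fa, la, ti}.
Row 7, column 1: eliminating its row and column leaves {re, mi}.
Row 7, column 7: eliminating its row and column leaves {re, mi}.
Enumerating the assignments across these blanks that avoid any row or column repeat gives 16 completions.

16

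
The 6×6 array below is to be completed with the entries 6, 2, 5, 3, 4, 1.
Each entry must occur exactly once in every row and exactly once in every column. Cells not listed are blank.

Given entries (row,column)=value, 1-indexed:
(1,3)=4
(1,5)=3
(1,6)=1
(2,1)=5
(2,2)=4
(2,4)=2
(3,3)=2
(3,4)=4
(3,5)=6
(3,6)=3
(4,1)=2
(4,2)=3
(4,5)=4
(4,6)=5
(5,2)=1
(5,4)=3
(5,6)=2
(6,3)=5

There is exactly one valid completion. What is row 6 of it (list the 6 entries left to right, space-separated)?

3 6 5 1 2 4

Row 1, column 1: row 1 has {3, 4, 1} and column 1 has {2, 5}, leaving only 6.
Row 1, column 4: row 1 has {6, 3, 4, 1} and column 4 has {2, 3, 4}, leaving only 5.
Row 1, column 2: row 1 has {6, 5, 3, 4, 1} and column 2 has {3, 4, 1}, leaving only 2.
Row 6, column 2: row 6 has {5} and column 2 has {2, 3, 4, 1}, leaving only 6.
Row 6, column 4: row 6 has {6, 5} and column 4 has {2, 5, 3, 4}, leaving only 1.
Row 6, column 5: row 6 has {6, 5, 1} and column 5 has {6, 3, 4}, leaving only 2.
Row 6, column 6: row 6 has {6, 2, 5, 1} and column 6 has {2, 5, 3, 1}, leaving only 4.
Row 6, column 1: row 6 has {6, 2, 5, 4, 1} and column 1 has {6, 2, 5}, leaving only 3.
So row 6 reads: 3 6 5 1 2 4.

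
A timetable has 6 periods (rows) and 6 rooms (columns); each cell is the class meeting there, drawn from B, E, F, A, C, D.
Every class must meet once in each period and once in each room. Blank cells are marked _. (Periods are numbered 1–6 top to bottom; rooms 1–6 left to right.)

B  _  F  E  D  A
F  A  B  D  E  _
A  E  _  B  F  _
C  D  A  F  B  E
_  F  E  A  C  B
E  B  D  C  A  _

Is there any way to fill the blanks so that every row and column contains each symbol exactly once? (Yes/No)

Yes

No period or room among the givens repeats a symbol, and propagating forced cells runs into no contradiction.
One valid completion exists (for instance, B C F E D A / F A B D E C / A E C B F D / C D A F B E / D F E A C B / E B D C A F).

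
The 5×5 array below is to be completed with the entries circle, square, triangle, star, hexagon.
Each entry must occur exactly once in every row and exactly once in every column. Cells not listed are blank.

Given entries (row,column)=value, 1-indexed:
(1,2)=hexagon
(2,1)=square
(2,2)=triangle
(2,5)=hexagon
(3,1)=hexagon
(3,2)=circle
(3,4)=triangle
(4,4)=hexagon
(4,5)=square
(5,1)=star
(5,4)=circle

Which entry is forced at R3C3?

Row 2, column 4: row 2 has {square, triangle, hexagon} and column 4 has {circle, triangle, hexagon}, leaving only star.
Row 1, column 4: row 1 has {hexagon} and column 4 has {circle, triangle, star, hexagon}, leaving only square.
Row 2, column 3: row 2 has {square, triangle, star, hexagon} and column 3 has {}, leaving only circle.
Row 3, column 5: row 3 has {circle, triangle, hexagon} and column 5 has {square, hexagon}, leaving only star.
Row 3 already has {circle, triangle, star, hexagon} and column 3 already has {circle}, so row 3, column 3 must be square.

square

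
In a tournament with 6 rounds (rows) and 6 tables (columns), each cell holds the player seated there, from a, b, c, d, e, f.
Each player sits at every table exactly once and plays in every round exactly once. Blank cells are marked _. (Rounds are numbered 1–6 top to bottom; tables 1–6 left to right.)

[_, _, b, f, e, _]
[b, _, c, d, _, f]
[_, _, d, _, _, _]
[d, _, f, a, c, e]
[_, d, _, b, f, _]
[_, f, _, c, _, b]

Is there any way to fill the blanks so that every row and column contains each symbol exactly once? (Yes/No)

No round or table among the givens repeats a symbol, and propagating forced cells runs into no contradiction.
One valid completion exists (for instance, a c b f e d / b e c d a f / f a d e b c / d b f a c e / c d e b f a / e f a c d b).

Yes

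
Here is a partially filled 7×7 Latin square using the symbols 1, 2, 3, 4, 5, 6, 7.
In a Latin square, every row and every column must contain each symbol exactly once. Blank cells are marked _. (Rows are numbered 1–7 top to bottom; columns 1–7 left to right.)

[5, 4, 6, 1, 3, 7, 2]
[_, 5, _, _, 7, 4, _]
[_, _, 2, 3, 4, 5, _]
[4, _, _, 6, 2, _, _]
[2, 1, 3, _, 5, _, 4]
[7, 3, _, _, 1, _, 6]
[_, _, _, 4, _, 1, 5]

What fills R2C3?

1

Row 2 already has {4, 5, 7} and column 3 already has {2, 3, 6}, so row 2, column 3 must be 1.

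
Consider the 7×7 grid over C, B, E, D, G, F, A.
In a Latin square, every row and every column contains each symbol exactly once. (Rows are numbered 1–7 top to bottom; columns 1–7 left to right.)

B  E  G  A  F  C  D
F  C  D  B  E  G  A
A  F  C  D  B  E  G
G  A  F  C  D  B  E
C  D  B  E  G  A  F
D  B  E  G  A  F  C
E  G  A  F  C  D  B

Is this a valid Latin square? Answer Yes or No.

Each row is a permutation of the 7 symbols, and so is each column.

Yes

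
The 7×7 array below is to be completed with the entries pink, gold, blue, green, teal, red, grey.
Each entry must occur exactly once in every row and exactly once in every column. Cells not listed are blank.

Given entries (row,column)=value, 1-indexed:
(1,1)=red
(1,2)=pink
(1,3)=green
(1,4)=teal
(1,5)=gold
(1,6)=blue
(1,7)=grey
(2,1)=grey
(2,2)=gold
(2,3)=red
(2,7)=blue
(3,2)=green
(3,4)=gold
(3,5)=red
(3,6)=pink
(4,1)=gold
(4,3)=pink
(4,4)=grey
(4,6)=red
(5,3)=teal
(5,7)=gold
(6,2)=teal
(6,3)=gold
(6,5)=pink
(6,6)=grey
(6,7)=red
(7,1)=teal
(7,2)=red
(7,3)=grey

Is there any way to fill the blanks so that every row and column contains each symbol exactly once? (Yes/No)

Row 3, column 1: row 3 has {pink, gold, green, red} and column 1 has {gold, teal, red, grey}, so it must be blue.
Now row 3, column 3: row 3 together with column 3 already contain {pink, gold, blue, green, teal, red, grey} — every symbol — so nothing can go there. The grid has no valid completion.

No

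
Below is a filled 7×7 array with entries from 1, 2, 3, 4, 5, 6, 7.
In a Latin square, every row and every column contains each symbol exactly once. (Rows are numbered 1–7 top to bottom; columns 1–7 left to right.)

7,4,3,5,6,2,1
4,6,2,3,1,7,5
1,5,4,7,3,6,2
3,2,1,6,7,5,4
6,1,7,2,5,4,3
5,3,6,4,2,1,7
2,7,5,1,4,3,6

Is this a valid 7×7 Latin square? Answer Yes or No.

Each row is a permutation of the 7 symbols, and so is each column.

Yes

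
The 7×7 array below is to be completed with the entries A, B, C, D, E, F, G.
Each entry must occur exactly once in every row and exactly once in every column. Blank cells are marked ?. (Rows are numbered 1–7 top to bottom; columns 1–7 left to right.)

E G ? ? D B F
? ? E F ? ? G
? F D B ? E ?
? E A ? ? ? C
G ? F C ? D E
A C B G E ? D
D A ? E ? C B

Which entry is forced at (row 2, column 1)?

B

Row 1, column 3: row 1 has {B, D, E, F, G} and column 3 has {A, B, D, E, F}, leaving only C.
Row 1, column 4: row 1 has {B, C, D, E, F, G} and column 4 has {B, C, E, F, G}, leaving only A.
Row 2, column 6: row 2 has {E, F, G} and column 6 has {B, C, D, E}, leaving only A.
Row 3, column 1: row 3 has {B, D, E, F} and column 1 has {A, D, E, G}, leaving only C.
Row 2 already has {A, E, F, G} and column 1 already has {A, C, D, E, G}, so row 2, column 1 must be B.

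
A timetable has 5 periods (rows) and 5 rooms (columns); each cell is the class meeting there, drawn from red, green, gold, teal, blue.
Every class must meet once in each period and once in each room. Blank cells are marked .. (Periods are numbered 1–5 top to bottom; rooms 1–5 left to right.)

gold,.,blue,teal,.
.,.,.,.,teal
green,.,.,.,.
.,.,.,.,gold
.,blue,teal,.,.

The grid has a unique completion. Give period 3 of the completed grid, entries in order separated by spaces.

green teal gold red blue

Period 5, room 1: period 5 has {teal, blue} and room 1 has {green, gold}, leaving only red.
Period 2, room 1: period 2 has {teal} and room 1 has {red, green, gold}, leaving only blue.
Period 4, room 1: period 4 has {gold} and room 1 has {red, green, gold, blue}, leaving only teal.
Period 5, room 5: period 5 has {red, teal, blue} and room 5 has {gold, teal}, leaving only green.
Period 1, room 5: period 1 has {gold, teal, blue} and room 5 has {green, gold, teal}, leaving only red.
Period 3, room 5: period 3 has {green} and room 5 has {red, green, gold, teal}, leaving only blue.
Period 1, room 2: period 1 has {red, gold, teal, blue} and room 2 has {blue}, leaving only green.
Period 4, room 2: period 4 has {gold, teal} and room 2 has {green, blue}, leaving only red.
Period 2, room 2: period 2 has {teal, blue} and room 2 has {red, green, blue}, leaving only gold.
Period 3, room 2: period 3 has {green, blue} and room 2 has {red, green, gold, blue}, leaving only teal.
Period 4, room 3: period 4 has {red, gold, teal} and room 3 has {teal, blue}, leaving only green.
Period 2, room 3: period 2 has {gold, teal, blue} and room 3 has {green, teal, blue}, leaving only red.
Period 3, room 3: period 3 has {green, teal, blue} and room 3 has {red, green, teal, blue}, leaving only gold.
Period 3, room 4: period 3 has {green, gold, teal, blue} and room 4 has {teal}, leaving only red.
So period 3 reads: green teal gold red blue.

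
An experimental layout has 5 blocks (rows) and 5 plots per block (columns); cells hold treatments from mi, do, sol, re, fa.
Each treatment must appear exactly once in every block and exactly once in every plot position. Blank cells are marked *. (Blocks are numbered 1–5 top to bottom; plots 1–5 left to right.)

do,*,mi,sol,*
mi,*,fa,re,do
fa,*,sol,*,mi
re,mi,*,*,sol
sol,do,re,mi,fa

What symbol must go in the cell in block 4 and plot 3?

do

Block 4 already has {mi, sol, re} and plot 3 already has {mi, sol, re, fa}, so block 4, plot 3 must be do.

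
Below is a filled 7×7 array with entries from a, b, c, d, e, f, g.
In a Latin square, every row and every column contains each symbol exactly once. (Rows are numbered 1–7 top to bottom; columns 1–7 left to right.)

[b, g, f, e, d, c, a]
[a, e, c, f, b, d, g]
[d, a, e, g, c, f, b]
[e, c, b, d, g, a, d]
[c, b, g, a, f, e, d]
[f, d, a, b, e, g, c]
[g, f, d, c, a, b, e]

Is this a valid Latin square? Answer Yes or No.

Row 4 contains d twice (at columns 4 and 7), so it is not a permutation.

No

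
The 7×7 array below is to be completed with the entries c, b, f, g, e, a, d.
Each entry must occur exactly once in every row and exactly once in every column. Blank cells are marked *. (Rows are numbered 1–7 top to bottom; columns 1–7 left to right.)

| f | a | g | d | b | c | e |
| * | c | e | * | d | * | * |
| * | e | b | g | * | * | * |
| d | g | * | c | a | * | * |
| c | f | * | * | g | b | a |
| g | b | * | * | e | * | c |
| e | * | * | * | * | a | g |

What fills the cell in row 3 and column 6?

f

Row 3, column 1: row 3 has {b, g, e} and column 1 has {c, f, g, e, d}, leaving only a.
Row 2, column 1: row 2 has {c, e, d} and column 1 has {c, f, g, e, a, d}, leaving only b.
Row 2, column 7: row 2 has {c, b, e, d} and column 7 has {c, g, e, a}, leaving only f.
Row 2, column 4: row 2 has {c, b, f, e, d} and column 4 has {c, g, d}, leaving only a.
Row 2, column 6: row 2 has {c, b, f, e, a, d} and column 6 has {c, b, a}, leaving only g.
Row 3, column 7: row 3 has {b, g, e, a} and column 7 has {c, f, g, e, a}, leaving only d.
Row 3 already has {b, g, e, a, d} and column 6 already has {c, b, g, a}, so row 3, column 6 must be f.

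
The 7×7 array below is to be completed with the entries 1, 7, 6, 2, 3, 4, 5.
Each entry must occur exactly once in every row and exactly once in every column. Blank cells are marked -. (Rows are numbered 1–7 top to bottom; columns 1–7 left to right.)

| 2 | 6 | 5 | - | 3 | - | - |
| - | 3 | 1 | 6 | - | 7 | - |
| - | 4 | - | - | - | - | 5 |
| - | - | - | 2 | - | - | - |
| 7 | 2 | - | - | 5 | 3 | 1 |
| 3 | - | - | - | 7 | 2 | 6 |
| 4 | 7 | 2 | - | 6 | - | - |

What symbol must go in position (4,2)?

5

Row 2, column 1: row 2 has {1, 7, 6, 3} and column 1 has {7, 2, 3, 4}, leaving only 5.
Row 5, column 4: row 5 has {1, 7, 2, 3, 5} and column 4 has {6, 2}, leaving only 4.
Row 5, column 3: row 5 has {1, 7, 2, 3, 4, 5} and column 3 has {1, 2, 5}, leaving only 6.
Row 6, column 3: row 6 has {7, 6, 2, 3} and column 3 has {1, 6, 2, 5}, leaving only 4.
Row 7, column 7: row 7 has {7, 6, 2, 4} and column 7 has {1, 6, 5}, leaving only 3.
Row 4, column 2 is narrowed to {1, 5}.
If it were 1, then row 4, column 5 would be left with no valid symbol.
So row 4, column 2 must be 5.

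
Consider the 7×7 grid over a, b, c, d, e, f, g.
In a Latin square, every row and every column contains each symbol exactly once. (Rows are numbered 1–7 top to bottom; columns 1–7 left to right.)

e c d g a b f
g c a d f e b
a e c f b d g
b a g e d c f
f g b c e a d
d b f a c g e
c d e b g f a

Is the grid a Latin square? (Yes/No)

No

Every row is a permutation, but column 7 contains f twice (at rows 1 and 4).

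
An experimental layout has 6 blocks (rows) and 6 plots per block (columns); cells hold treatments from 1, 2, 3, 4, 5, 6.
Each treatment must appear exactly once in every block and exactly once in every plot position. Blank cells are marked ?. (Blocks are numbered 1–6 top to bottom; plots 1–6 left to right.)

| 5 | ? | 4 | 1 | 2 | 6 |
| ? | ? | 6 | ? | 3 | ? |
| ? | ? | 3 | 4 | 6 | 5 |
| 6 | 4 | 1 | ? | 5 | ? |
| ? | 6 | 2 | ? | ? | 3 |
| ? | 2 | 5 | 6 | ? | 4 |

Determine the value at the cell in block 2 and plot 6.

Block 1, plot 2: block 1 has {1, 2, 4, 5, 6} and plot 2 has {2, 4, 6}, leaving only 3.
Block 3, plot 2: block 3 has {3, 4, 5, 6} and plot 2 has {2, 3, 4, 6}, leaving only 1.
Block 2, plot 2: block 2 has {3, 6} and plot 2 has {1, 2, 3, 4, 6}, leaving only 5.
Block 2, plot 4: block 2 has {3, 5, 6} and plot 4 has {1, 4, 6}, leaving only 2.
Block 2 already has {2, 3, 5, 6} and plot 6 already has {3, 4, 5, 6}, so block 2, plot 6 must be 1.

1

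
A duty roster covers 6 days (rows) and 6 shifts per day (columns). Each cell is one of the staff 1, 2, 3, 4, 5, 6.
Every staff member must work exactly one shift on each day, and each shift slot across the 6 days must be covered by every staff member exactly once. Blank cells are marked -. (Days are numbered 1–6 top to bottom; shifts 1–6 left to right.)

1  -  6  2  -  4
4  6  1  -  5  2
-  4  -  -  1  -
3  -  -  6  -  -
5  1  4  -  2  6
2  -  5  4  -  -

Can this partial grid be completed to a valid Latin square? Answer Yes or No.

No

Day 1, shift 5: day 1 has {1, 2, 4, 6} and shift 5 has {1, 2, 5}, so it must be 3.
Day 1, shift 2: day 1 has {1, 2, 3, 4, 6} and shift 2 has {1, 4, 6}, so it must be 5.
Day 2, shift 4: day 2 has {1, 2, 4, 5, 6} and shift 4 has {2, 4, 6}, so it must be 3.
Now day 5, shift 4: day 5 together with shift 4 already contain {1, 2, 3, 4, 5, 6} — every symbol — so nothing can go there. The grid has no valid completion.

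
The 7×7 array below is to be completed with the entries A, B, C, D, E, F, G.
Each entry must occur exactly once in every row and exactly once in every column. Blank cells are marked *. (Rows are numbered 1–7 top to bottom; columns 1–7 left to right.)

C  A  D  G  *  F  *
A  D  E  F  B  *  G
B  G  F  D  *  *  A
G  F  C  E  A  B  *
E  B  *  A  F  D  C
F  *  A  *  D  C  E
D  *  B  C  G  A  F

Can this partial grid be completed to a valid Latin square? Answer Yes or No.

No

Row 2, column 6: row 2 together with column 6 already contain {A, B, C, D, E, F, G} — every symbol — so nothing can go there. The grid has no valid completion.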